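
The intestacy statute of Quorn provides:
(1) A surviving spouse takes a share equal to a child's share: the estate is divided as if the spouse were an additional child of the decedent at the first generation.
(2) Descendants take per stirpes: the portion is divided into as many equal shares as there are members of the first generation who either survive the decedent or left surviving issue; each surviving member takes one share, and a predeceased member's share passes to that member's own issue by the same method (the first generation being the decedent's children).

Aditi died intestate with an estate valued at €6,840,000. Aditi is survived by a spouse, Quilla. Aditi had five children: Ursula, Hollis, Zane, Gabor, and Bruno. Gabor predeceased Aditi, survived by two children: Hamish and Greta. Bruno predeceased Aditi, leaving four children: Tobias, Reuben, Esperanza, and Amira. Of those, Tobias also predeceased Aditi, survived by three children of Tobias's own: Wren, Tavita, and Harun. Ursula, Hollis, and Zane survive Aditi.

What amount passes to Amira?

The spouse counts as an additional share at the children's level, so there are 6 primary shares of €1,140,000. Quilla takes one such share (€1,140,000).
The children's combined portion (€5,700,000) is divided into 5 shares of €1,140,000: Ursula, Hollis, and Zane each take €1,140,000; Gabor's €1,140,000 share passes to Gabor's issue; Bruno's €1,140,000 share passes to Bruno's issue.
Gabor's share (€1,140,000) is divided into 2 shares of €570,000: Hamish and Greta each take €570,000.
Bruno's share (€1,140,000) is divided into 4 shares of €285,000: Reuben, Esperanza, and Amira each take €285,000; Tobias's €285,000 share passes to Tobias's issue.
Tobias's share (€285,000) is divided into 3 shares of €95,000: Wren, Tavita, and Harun each take €95,000.

Amira receives €285,000.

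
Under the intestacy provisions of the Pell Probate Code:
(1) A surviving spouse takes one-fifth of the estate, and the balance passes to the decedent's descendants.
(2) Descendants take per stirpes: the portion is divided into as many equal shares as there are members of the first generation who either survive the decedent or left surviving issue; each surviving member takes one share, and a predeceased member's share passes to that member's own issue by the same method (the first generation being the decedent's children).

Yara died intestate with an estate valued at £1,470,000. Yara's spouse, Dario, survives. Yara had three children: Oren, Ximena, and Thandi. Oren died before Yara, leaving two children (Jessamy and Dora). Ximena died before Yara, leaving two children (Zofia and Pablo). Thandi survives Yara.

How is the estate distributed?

Dario: £294,000; Jessamy: £196,000; Dora: £196,000; Zofia: £196,000; Pablo: £196,000; Thandi: £392,000

Dario takes one-fifth of £1,470,000 = £294,000. The remaining £1,176,000 passes to the descendants.
The descendants' portion (£1,176,000) is divided into 3 shares of £392,000: Thandi takes £392,000; Oren's £392,000 share passes to Oren's issue; Ximena's £392,000 share passes to Ximena's issue.
Oren's share (£392,000) is divided into 2 shares of £196,000: Jessamy and Dora each take £196,000.
Ximena's share (£392,000) is divided into 2 shares of £196,000: Zofia and Pablo each take £196,000.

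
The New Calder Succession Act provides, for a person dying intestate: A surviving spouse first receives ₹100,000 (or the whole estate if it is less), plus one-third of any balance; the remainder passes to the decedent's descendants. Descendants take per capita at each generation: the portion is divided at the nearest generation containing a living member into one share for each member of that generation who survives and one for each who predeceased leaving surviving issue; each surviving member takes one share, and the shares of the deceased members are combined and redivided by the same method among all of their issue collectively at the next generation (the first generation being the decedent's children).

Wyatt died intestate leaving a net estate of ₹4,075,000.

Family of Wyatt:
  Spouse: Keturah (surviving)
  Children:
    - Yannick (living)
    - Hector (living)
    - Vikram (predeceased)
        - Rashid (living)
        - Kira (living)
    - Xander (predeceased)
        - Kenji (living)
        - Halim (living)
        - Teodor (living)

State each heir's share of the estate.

Keturah: ₹1,425,000; Yannick: ₹662,500; Hector: ₹662,500; Rashid: ₹265,000; Kira: ₹265,000; Kenji: ₹265,000; Halim: ₹265,000; Teodor: ₹265,000

Keturah first takes ₹100,000, leaving a balance of ₹3,975,000. Keturah then takes one-third of the balance (₹1,325,000), for a total of ₹1,425,000. The remaining ₹2,650,000 passes to the descendants.
The descendants' portion (₹2,650,000) is divided at the children's generation into 4 shares of ₹662,500. Yannick and Hector each take ₹662,500. The 2 shares of the deceased (Vikram and Xander) are combined into a pool of ₹1,325,000.
That pool (₹1,325,000) is divided at the grandchildren's generation equally among Rashid, Kira, Kenji, Halim, and Teodor: ₹265,000 each.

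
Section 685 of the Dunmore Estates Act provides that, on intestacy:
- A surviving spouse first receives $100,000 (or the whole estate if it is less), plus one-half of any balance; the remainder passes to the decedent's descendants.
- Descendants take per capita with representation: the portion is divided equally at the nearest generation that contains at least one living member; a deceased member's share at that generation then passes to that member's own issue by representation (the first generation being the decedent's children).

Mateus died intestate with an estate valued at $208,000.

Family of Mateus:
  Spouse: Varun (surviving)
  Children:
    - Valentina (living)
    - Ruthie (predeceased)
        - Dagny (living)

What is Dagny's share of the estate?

Dagny receives $27,000.

Varun first takes $100,000, leaving a balance of $108,000. Varun then takes one-half of the balance ($54,000), for a total of $154,000. The remaining $54,000 passes to the descendants.
The descendants' portion ($54,000) is divided into 2 shares of $27,000: Valentina takes $27,000; Ruthie's $27,000 share passes to Ruthie's issue.
Ruthie's share ($27,000) passes entirely to Dagny.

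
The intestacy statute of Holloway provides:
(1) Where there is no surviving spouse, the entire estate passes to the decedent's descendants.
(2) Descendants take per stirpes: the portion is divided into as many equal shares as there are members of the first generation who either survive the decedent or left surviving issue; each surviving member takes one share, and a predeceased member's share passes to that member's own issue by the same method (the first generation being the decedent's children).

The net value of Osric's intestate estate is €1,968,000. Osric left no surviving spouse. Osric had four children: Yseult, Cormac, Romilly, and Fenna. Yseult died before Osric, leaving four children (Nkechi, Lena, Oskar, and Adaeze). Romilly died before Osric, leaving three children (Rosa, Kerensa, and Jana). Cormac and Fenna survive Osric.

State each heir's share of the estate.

Nkechi: €123,000; Lena: €123,000; Oskar: €123,000; Adaeze: €123,000; Cormac: €492,000; Rosa: €164,000; Kerensa: €164,000; Jana: €164,000; Fenna: €492,000

The entire €1,968,000 passes to the descendants.
That amount (€1,968,000) is divided into 4 shares of €492,000: Cormac and Fenna each take €492,000; Yseult's €492,000 share passes to Yseult's issue; Romilly's €492,000 share passes to Romilly's issue.
Yseult's share (€492,000) is divided into 4 shares of €123,000: Nkechi, Lena, Oskar, and Adaeze each take €123,000.
Romilly's share (€492,000) is divided into 3 shares of €164,000: Rosa, Kerensa, and Jana each take €164,000.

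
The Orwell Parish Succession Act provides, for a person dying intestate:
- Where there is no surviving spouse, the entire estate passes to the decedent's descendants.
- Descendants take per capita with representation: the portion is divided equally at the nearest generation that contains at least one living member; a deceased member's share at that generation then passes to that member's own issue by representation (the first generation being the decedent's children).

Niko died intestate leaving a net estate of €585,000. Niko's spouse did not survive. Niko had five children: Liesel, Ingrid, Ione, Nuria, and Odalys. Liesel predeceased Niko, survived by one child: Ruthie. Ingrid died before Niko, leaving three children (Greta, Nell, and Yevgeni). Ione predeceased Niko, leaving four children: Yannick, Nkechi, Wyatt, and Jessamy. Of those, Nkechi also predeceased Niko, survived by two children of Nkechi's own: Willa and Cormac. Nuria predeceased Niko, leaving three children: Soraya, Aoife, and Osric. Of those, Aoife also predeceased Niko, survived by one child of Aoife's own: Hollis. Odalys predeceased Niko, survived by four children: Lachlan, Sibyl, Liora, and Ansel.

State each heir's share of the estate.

Ruthie: €39,000; Greta: €39,000; Nell: €39,000; Yevgeni: €39,000; Yannick: €39,000; Willa: €19,500; Cormac: €19,500; Wyatt: €39,000; Jessamy: €39,000; Soraya: €39,000; Hollis: €39,000; Osric: €39,000; Lachlan: €39,000; Sibyl: €39,000; Liora: €39,000; Ansel: €39,000

The entire €585,000 passes to the descendants.
No child survives, so the initial division is made at the grandchildren's generation.
That amount (€585,000) is divided into 15 shares of €39,000: Ruthie, Greta, Nell, Yevgeni, Yannick, Wyatt, Jessamy, Soraya, Osric, Lachlan, Sibyl, Liora, and Ansel each take €39,000; Nkechi's €39,000 share passes to Nkechi's issue; Aoife's €39,000 share passes to Aoife's issue.
Nkechi's share (€39,000) is divided into 2 shares of €19,500: Willa and Cormac each take €19,500.
Aoife's share (€39,000) passes entirely to Hollis.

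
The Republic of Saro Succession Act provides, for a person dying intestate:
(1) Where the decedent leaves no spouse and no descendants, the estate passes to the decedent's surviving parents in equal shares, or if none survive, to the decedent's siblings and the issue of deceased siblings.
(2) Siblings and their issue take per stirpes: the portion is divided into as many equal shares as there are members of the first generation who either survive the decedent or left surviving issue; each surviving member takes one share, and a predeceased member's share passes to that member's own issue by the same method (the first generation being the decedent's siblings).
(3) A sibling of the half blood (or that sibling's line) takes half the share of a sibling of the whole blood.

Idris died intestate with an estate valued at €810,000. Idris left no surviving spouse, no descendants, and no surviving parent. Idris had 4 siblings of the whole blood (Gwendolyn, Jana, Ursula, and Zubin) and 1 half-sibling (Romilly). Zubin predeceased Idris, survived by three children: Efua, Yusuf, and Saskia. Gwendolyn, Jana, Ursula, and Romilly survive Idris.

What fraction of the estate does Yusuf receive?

Yusuf receives 2/27 of the estate.

The entire €810,000 passes to the siblings and their issue.
Counting each half-blood sibling's line as half a unit, there are 9/2 units in €810,000, so one unit is €180,000. Whole-blood lines (Gwendolyn, Jana, Ursula, and Zubin) take €180,000 each; half-blood lines (Romilly) take €90,000 each.
Zubin's share (€180,000) is divided into 3 shares of €60,000: Efua, Yusuf, and Saskia each take €60,000.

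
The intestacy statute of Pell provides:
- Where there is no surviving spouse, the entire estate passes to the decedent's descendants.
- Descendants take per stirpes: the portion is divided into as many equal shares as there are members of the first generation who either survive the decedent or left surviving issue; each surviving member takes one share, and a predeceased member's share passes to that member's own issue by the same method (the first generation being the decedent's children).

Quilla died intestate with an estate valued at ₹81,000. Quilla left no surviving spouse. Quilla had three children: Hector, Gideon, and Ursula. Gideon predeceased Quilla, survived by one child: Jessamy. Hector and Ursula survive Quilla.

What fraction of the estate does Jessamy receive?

The entire ₹81,000 passes to the descendants.
That amount (₹81,000) is divided into 3 shares of ₹27,000: Hector and Ursula each take ₹27,000; Gideon's ₹27,000 share passes to Gideon's issue.
Gideon's share (₹27,000) passes entirely to Jessamy.

Jessamy receives 1/3 of the estate.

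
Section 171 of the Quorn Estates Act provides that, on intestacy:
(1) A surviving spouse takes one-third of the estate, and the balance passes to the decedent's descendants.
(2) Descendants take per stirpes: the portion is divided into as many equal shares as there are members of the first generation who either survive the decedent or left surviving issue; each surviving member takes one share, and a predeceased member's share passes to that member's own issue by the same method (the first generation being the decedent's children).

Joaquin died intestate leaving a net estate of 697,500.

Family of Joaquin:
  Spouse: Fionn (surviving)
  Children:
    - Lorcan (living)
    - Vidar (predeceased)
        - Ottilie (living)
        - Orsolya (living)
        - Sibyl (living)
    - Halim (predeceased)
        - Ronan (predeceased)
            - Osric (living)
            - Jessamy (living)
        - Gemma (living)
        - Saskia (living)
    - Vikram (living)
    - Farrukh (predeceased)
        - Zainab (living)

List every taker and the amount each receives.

Fionn: 232,500; Lorcan: 93,000; Ottilie: 31,000; Orsolya: 31,000; Sibyl: 31,000; Osric: 15,500; Jessamy: 15,500; Gemma: 31,000; Saskia: 31,000; Vikram: 93,000; Zainab: 93,000

Fionn takes one-third of 697,500 = 232,500. The remaining 465,000 passes to the descendants.
The descendants' portion (465,000) is divided into 5 shares of 93,000: Lorcan and Vikram each take 93,000; Vidar's 93,000 share passes to Vidar's issue; Halim's 93,000 share passes to Halim's issue; Farrukh's 93,000 share passes to Farrukh's issue.
Vidar's share (93,000) is divided into 3 shares of 31,000: Ottilie, Orsolya, and Sibyl each take 31,000.
Halim's share (93,000) is divided into 3 shares of 31,000: Gemma and Saskia each take 31,000; Ronan's 31,000 share passes to Ronan's issue.
Ronan's share (31,000) is divided into 2 shares of 15,500: Osric and Jessamy each take 15,500.
Farrukh's share (93,000) passes entirely to Zainab.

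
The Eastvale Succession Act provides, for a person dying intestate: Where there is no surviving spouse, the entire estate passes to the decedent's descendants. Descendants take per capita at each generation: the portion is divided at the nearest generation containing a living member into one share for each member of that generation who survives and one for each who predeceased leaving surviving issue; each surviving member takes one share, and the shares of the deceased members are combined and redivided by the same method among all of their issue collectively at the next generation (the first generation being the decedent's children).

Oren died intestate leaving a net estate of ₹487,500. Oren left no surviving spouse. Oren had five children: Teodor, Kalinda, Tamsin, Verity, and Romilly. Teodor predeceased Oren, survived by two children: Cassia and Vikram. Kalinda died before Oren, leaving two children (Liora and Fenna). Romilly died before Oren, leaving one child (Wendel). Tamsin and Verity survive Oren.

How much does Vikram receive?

Vikram receives ₹58,500.

The entire ₹487,500 passes to the descendants.
That amount (₹487,500) is divided at the children's generation into 5 shares of ₹97,500. Tamsin and Verity each take ₹97,500. The 3 shares of the deceased (Teodor, Kalinda, and Romilly) are combined into a pool of ₹292,500.
That pool (₹292,500) is divided at the grandchildren's generation equally among Cassia, Vikram, Liora, Fenna, and Wendel: ₹58,500 each.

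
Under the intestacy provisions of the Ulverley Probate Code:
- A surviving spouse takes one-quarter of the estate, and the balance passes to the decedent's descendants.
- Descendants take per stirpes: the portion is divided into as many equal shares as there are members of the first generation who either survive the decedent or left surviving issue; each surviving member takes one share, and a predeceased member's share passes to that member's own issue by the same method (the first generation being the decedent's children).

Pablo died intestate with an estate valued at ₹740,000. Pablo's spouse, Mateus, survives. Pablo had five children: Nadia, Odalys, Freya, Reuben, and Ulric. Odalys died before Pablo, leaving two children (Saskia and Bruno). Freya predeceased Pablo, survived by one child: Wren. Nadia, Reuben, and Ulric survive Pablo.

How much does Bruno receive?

Mateus takes one-quarter of ₹740,000 = ₹185,000. The remaining ₹555,000 passes to the descendants.
The descendants' portion (₹555,000) is divided into 5 shares of ₹111,000: Nadia, Reuben, and Ulric each take ₹111,000; Odalys's ₹111,000 share passes to Odalys's issue; Freya's ₹111,000 share passes to Freya's issue.
Odalys's share (₹111,000) is divided into 2 shares of ₹55,500: Saskia and Bruno each take ₹55,500.
Freya's share (₹111,000) passes entirely to Wren.

Bruno receives ₹55,500.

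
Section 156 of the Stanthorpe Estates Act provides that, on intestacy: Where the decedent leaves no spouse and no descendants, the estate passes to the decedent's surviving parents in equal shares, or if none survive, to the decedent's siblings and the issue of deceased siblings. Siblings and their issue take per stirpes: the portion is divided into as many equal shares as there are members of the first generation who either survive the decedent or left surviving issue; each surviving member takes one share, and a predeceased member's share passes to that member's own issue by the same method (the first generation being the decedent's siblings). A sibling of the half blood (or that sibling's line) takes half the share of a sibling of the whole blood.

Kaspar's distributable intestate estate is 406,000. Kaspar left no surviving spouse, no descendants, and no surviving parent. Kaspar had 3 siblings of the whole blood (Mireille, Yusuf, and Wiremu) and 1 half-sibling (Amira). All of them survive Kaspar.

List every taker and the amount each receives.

The entire 406,000 passes to the siblings and their issue.
Counting each half-blood sibling's line as half a unit, there are 7/2 units in 406,000, so one unit is 116,000. Whole-blood lines (Mireille, Yusuf, and Wiremu) take 116,000 each; half-blood lines (Amira) take 58,000 each.

Mireille: 116,000; Amira: 58,000; Yusuf: 116,000; Wiremu: 116,000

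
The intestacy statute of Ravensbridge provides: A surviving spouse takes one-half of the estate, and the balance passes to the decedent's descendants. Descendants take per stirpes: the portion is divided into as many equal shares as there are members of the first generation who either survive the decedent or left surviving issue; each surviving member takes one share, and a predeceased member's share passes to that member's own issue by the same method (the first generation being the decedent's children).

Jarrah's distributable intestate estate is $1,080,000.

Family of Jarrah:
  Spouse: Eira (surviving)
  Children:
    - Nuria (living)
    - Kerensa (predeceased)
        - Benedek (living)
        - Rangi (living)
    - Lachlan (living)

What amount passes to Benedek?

Benedek receives $90,000.

Eira takes one-half of $1,080,000 = $540,000. The remaining $540,000 passes to the descendants.
The descendants' portion ($540,000) is divided into 3 shares of $180,000: Nuria and Lachlan each take $180,000; Kerensa's $180,000 share passes to Kerensa's issue.
Kerensa's share ($180,000) is divided into 2 shares of $90,000: Benedek and Rangi each take $90,000.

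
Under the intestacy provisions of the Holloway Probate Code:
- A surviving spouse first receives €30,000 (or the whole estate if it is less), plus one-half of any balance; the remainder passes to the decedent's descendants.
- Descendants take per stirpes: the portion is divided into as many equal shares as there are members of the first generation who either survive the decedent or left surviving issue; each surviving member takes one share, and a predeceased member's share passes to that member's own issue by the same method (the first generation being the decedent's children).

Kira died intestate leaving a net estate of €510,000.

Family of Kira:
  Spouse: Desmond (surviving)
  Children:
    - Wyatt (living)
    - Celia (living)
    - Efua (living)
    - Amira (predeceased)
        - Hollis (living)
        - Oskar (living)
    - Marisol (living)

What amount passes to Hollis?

Hollis receives €24,000.

Desmond first takes €30,000, leaving a balance of €480,000. Desmond then takes one-half of the balance (€240,000), for a total of €270,000. The remaining €240,000 passes to the descendants.
The descendants' portion (€240,000) is divided into 5 shares of €48,000: Wyatt, Celia, Efua, and Marisol each take €48,000; Amira's €48,000 share passes to Amira's issue.
Amira's share (€48,000) is divided into 2 shares of €24,000: Hollis and Oskar each take €24,000.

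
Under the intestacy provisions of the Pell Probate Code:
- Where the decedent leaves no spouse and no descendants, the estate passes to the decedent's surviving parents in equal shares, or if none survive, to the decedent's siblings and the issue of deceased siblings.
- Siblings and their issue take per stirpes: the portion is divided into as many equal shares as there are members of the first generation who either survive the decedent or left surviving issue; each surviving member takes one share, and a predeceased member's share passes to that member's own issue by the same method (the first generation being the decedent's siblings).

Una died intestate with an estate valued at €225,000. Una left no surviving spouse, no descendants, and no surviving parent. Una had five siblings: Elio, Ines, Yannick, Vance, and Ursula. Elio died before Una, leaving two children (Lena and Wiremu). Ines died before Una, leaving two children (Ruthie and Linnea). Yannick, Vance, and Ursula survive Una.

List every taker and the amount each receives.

The entire €225,000 passes to the siblings and their issue.
That amount (€225,000) is divided into 5 shares of €45,000: Yannick, Vance, and Ursula each take €45,000; Elio's €45,000 share passes to Elio's issue; Ines's €45,000 share passes to Ines's issue.
Elio's share (€45,000) is divided into 2 shares of €22,500: Lena and Wiremu each take €22,500.
Ines's share (€45,000) is divided into 2 shares of €22,500: Ruthie and Linnea each take €22,500.

Lena: €22,500; Wiremu: €22,500; Ruthie: €22,500; Linnea: €22,500; Yannick: €45,000; Vance: €45,000; Ursula: €45,000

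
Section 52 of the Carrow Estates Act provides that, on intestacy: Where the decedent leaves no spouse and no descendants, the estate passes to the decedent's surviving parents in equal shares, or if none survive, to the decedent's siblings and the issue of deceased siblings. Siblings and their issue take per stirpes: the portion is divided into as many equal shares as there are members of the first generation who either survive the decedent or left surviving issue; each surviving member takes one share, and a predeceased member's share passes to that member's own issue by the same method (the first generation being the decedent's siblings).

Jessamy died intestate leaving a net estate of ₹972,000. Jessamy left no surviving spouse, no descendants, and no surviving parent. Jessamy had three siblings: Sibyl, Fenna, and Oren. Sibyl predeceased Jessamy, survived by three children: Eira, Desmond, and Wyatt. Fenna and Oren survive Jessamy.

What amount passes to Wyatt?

The entire ₹972,000 passes to the siblings and their issue.
That amount (₹972,000) is divided into 3 shares of ₹324,000: Fenna and Oren each take ₹324,000; Sibyl's ₹324,000 share passes to Sibyl's issue.
Sibyl's share (₹324,000) is divided into 3 shares of ₹108,000: Eira, Desmond, and Wyatt each take ₹108,000.

Wyatt receives ₹108,000.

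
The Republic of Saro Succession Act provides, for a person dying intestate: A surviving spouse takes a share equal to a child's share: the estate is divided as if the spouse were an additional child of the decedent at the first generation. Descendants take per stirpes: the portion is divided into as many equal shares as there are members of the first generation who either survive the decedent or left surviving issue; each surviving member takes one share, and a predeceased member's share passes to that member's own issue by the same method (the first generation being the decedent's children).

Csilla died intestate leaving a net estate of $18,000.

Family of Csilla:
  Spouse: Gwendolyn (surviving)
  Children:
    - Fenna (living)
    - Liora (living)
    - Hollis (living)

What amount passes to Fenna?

The spouse counts as an additional share at the children's level, so there are 4 primary shares of $4,500. Gwendolyn takes one such share ($4,500).
The children's combined portion ($13,500) is divided into 3 shares of $4,500: Fenna, Liora, and Hollis each take $4,500.

Fenna receives $4,500.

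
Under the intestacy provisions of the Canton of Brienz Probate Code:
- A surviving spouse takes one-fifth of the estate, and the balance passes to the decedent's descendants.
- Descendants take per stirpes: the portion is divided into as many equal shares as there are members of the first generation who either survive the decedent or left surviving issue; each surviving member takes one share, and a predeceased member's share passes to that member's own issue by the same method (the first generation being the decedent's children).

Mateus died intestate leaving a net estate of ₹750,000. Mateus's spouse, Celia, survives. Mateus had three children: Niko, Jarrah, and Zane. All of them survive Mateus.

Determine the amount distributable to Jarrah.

Jarrah receives ₹200,000.

Celia takes one-fifth of ₹750,000 = ₹150,000. The remaining ₹600,000 passes to the descendants.
The descendants' portion (₹600,000) is divided into 3 shares of ₹200,000: Niko, Jarrah, and Zane each take ₹200,000.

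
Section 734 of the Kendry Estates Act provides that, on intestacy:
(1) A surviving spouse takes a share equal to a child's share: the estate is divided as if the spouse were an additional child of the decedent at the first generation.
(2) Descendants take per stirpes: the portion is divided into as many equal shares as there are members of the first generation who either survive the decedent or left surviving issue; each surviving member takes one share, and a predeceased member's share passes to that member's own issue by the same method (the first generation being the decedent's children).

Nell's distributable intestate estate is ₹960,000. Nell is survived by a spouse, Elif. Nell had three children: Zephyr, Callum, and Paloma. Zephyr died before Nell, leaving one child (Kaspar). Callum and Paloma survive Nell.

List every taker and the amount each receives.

The spouse counts as an additional share at the children's level, so there are 4 primary shares of ₹240,000. Elif takes one such share (₹240,000).
The children's combined portion (₹720,000) is divided into 3 shares of ₹240,000: Callum and Paloma each take ₹240,000; Zephyr's ₹240,000 share passes to Zephyr's issue.
Zephyr's share (₹240,000) passes entirely to Kaspar.

Elif: ₹240,000; Kaspar: ₹240,000; Callum: ₹240,000; Paloma: ₹240,000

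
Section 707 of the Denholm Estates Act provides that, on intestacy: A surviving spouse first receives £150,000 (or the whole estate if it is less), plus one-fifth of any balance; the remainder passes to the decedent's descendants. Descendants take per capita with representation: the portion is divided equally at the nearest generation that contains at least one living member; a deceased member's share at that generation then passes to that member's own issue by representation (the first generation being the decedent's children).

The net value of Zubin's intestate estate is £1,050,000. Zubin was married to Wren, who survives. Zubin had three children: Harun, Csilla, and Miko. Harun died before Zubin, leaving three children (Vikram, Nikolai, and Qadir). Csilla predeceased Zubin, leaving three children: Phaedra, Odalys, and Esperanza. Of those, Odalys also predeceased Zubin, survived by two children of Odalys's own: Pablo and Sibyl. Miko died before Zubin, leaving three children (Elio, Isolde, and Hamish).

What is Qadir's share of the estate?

Qadir receives £80,000.

Wren first takes £150,000, leaving a balance of £900,000. Wren then takes one-fifth of the balance (£180,000), for a total of £330,000. The remaining £720,000 passes to the descendants.
No child survives, so the initial division is made at the grandchildren's generation.
The descendants' portion (£720,000) is divided into 9 shares of £80,000: Vikram, Nikolai, Qadir, Phaedra, Esperanza, Elio, Isolde, and Hamish each take £80,000; Odalys's £80,000 share passes to Odalys's issue.
Odalys's share (£80,000) is divided into 2 shares of £40,000: Pablo and Sibyl each take £40,000.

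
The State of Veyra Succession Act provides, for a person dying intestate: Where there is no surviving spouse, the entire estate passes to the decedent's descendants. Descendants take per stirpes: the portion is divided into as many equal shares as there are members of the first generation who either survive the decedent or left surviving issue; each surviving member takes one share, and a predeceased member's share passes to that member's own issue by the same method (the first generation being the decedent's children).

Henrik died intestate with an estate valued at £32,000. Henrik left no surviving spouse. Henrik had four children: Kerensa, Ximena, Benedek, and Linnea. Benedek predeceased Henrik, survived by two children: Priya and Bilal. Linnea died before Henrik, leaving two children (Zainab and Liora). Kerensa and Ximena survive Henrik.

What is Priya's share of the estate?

The entire £32,000 passes to the descendants.
That amount (£32,000) is divided into 4 shares of £8,000: Kerensa and Ximena each take £8,000; Benedek's £8,000 share passes to Benedek's issue; Linnea's £8,000 share passes to Linnea's issue.
Benedek's share (£8,000) is divided into 2 shares of £4,000: Priya and Bilal each take £4,000.
Linnea's share (£8,000) is divided into 2 shares of £4,000: Zainab and Liora each take £4,000.

Priya receives £4,000.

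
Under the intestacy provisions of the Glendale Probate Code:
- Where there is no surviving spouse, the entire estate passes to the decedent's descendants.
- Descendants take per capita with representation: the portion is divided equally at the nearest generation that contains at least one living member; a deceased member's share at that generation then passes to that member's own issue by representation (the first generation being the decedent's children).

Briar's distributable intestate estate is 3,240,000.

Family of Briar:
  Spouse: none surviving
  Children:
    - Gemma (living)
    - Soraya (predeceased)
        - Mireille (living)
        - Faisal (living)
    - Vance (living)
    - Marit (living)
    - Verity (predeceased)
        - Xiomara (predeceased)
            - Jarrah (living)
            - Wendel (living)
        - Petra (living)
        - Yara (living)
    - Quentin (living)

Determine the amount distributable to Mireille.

Mireille receives 270,000.

The entire 3,240,000 passes to the descendants.
That amount (3,240,000) is divided into 6 shares of 540,000: Gemma, Vance, Marit, and Quentin each take 540,000; Soraya's 540,000 share passes to Soraya's issue; Verity's 540,000 share passes to Verity's issue.
Soraya's share (540,000) is divided into 2 shares of 270,000: Mireille and Faisal each take 270,000.
Verity's share (540,000) is divided into 3 shares of 180,000: Petra and Yara each take 180,000; Xiomara's 180,000 share passes to Xiomara's issue.
Xiomara's share (180,000) is divided into 2 shares of 90,000: Jarrah and Wendel each take 90,000.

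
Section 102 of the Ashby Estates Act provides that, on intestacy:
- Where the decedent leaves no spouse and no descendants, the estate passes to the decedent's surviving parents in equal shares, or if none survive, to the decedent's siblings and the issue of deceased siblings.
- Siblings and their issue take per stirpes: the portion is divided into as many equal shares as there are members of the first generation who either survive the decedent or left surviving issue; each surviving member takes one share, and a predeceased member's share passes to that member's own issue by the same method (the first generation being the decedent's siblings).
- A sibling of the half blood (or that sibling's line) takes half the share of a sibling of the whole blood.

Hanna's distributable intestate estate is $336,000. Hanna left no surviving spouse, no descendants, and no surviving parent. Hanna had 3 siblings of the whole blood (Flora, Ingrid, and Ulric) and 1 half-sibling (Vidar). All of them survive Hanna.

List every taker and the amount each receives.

The entire $336,000 passes to the siblings and their issue.
Counting each half-blood sibling's line as half a unit, there are 7/2 units in $336,000, so one unit is $96,000. Whole-blood lines (Flora, Ingrid, and Ulric) take $96,000 each; half-blood lines (Vidar) take $48,000 each.

Flora: $96,000; Ingrid: $96,000; Ulric: $96,000; Vidar: $48,000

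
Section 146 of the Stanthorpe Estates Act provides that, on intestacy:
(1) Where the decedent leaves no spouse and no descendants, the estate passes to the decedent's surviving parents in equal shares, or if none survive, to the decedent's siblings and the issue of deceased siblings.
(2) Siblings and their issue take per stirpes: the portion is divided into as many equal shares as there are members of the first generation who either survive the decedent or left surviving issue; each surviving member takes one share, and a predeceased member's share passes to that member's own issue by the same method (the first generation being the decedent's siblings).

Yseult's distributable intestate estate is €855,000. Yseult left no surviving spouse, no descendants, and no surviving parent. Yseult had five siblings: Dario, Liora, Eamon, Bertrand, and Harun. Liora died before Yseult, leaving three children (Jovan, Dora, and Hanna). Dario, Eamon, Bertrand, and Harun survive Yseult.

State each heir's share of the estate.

Dario: €171,000; Jovan: €57,000; Dora: €57,000; Hanna: €57,000; Eamon: €171,000; Bertrand: €171,000; Harun: €171,000

The entire €855,000 passes to the siblings and their issue.
That amount (€855,000) is divided into 5 shares of €171,000: Dario, Eamon, Bertrand, and Harun each take €171,000; Liora's €171,000 share passes to Liora's issue.
Liora's share (€171,000) is divided into 3 shares of €57,000: Jovan, Dora, and Hanna each take €57,000.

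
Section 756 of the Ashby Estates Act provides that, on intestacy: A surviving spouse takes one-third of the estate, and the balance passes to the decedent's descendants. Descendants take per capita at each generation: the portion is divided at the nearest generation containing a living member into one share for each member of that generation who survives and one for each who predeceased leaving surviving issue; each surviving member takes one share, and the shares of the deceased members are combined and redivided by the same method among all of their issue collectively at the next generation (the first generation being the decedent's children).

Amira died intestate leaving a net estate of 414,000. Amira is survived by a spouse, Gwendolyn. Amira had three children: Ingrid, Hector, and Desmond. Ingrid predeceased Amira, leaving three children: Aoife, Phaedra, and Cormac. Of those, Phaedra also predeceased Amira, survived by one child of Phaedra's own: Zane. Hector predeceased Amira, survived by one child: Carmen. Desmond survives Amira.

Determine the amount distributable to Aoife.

Gwendolyn takes one-third of 414,000 = 138,000. The remaining 276,000 passes to the descendants.
The descendants' portion (276,000) is divided at the children's generation into 3 shares of 92,000. Desmond takes 92,000. The 2 shares of the deceased (Ingrid and Hector) are combined into a pool of 184,000.
That pool (184,000) is divided at the grandchildren's generation into 4 shares of 46,000. Aoife, Cormac, and Carmen each take 46,000. The remaining share for the deceased Phaedra (46,000) is carried to the next generation.
That pool (46,000) passes entirely to Zane, the sole taker at the great-grandchildren's generation.

Aoife receives 46,000.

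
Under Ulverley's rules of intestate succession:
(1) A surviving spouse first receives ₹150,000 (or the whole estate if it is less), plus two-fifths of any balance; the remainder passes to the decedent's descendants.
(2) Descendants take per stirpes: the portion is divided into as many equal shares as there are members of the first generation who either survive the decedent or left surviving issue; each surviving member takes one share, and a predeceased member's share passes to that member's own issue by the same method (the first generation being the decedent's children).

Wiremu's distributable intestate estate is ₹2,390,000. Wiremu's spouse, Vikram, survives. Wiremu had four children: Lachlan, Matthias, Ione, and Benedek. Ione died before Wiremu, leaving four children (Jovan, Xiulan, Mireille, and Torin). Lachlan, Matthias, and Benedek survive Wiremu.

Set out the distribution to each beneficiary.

Vikram: ₹1,046,000; Lachlan: ₹336,000; Matthias: ₹336,000; Jovan: ₹84,000; Xiulan: ₹84,000; Mireille: ₹84,000; Torin: ₹84,000; Benedek: ₹336,000

Vikram first takes ₹150,000, leaving a balance of ₹2,240,000. Vikram then takes two-fifths of the balance (₹896,000), for a total of ₹1,046,000. The remaining ₹1,344,000 passes to the descendants.
The descendants' portion (₹1,344,000) is divided into 4 shares of ₹336,000: Lachlan, Matthias, and Benedek each take ₹336,000; Ione's ₹336,000 share passes to Ione's issue.
Ione's share (₹336,000) is divided into 4 shares of ₹84,000: Jovan, Xiulan, Mireille, and Torin each take ₹84,000.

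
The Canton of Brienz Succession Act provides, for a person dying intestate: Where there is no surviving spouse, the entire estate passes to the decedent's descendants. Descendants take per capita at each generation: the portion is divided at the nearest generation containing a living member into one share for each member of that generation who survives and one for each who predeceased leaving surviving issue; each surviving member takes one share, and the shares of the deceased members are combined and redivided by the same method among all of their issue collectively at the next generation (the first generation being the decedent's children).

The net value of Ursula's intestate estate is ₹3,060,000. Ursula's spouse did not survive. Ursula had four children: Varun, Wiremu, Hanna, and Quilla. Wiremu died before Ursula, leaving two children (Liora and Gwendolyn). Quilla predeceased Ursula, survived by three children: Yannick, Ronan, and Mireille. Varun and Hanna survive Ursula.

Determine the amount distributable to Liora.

The entire ₹3,060,000 passes to the descendants.
That amount (₹3,060,000) is divided at the children's generation into 4 shares of ₹765,000. Varun and Hanna each take ₹765,000. The 2 shares of the deceased (Wiremu and Quilla) are combined into a pool of ₹1,530,000.
That pool (₹1,530,000) is divided at the grandchildren's generation equally among Liora, Gwendolyn, Yannick, Ronan, and Mireille: ₹306,000 each.

Liora receives ₹306,000.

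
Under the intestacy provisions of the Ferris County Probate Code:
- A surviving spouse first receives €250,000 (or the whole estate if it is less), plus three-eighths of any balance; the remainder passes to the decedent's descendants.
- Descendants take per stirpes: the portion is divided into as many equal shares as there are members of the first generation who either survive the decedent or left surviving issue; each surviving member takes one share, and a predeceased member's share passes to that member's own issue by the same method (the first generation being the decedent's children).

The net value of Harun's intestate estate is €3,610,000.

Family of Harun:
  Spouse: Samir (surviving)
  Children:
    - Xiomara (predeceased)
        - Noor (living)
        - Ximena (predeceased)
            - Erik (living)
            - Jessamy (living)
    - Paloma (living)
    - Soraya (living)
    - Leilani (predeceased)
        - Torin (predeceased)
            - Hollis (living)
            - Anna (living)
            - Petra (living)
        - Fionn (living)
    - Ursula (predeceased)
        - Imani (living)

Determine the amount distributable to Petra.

Samir first takes €250,000, leaving a balance of €3,360,000. Samir then takes three-eighths of the balance (€1,260,000), for a total of €1,510,000. The remaining €2,100,000 passes to the descendants.
The descendants' portion (€2,100,000) is divided into 5 shares of €420,000: Paloma and Soraya each take €420,000; Xiomara's €420,000 share passes to Xiomara's issue; Leilani's €420,000 share passes to Leilani's issue; Ursula's €420,000 share passes to Ursula's issue.
Xiomara's share (€420,000) is divided into 2 shares of €210,000: Noor takes €210,000; Ximena's €210,000 share passes to Ximena's issue.
Ximena's share (€210,000) is divided into 2 shares of €105,000: Erik and Jessamy each take €105,000.
Leilani's share (€420,000) is divided into 2 shares of €210,000: Fionn takes €210,000; Torin's €210,000 share passes to Torin's issue.
Torin's share (€210,000) is divided into 3 shares of €70,000: Hollis, Anna, and Petra each take €70,000.
Ursula's share (€420,000) passes entirely to Imani.

Petra receives €70,000.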